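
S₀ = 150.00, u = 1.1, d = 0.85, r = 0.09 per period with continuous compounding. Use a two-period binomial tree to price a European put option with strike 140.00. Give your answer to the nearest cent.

Risk-neutral probability p = (e^0.09 − 0.85)/(1.1 − 0.85) = 0.2442/0.2500 = 0.9767
Terminal stock prices: S_uu = 181.5, S_ud = 140.2, S_dd = 108.4
Terminal payoffs (K − S): max(-41.5, 0) = 0, max(-0.25, 0) = 0, max(31.63, 0) = 31.63
Node u (S = 165): V_u = e^(−0.09)·[0.9767·0.0000 + 0.0233·0.0000] = 0.0000
Node d (S = 127.5): V_d = e^(−0.09)·[0.9767·0.0000 + 0.0233·31.6250] = 0.6735
Node 0 (S = 150): V_0 = e^(−0.09)·[0.9767·0.0000 + 0.0233·0.6735] = 0.0143

0.01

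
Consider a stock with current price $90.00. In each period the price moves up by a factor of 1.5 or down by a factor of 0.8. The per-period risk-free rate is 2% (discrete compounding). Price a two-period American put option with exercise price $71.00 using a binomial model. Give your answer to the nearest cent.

Risk-neutral probability p = (1 + 0.02 − 0.8)/(1.5 − 0.8) = 0.2200/0.7000 = 0.3143
Terminal stock prices: S_uu = 202.5, S_ud = 108, S_dd = 57.6
Terminal payoffs (K − S): max(-131.5, 0) = 0, max(-37, 0) = 0, max(13.4, 0) = 13.4
Node u (S = 135): continuation = 1/1.02·[0.3143·0.0000 + 0.6857·0.0000] = 0.0000; exercise value = 0.0000 ≤ continuation, so V_u = 0.0000
Node d (S = 72): continuation = 1/1.02·[0.3143·0.0000 + 0.6857·13.4000] = 9.0084; exercise value = 0.0000 ≤ continuation, so V_d = 9.0084
Node 0 (S = 90): continuation = 1/1.02·[0.3143·0.0000 + 0.6857·9.0084] = 6.0561; exercise value = 0.0000 ≤ continuation, so V_0 = 6.0561

$6.06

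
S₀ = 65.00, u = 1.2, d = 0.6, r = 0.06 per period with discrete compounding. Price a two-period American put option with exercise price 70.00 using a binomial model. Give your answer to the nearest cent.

10.52

Risk-neutral probability p = (1 + 0.06 − 0.6)/(1.2 − 0.6) = 0.4600/0.6000 = 0.7667
Terminal stock prices: S_uu = 93.6, S_ud = 46.8, S_dd = 23.4
Terminal payoffs (K − S): max(-23.6, 0) = 0, max(23.2, 0) = 23.2, max(46.6, 0) = 46.6
Node u (S = 78): continuation = 1/1.06·[0.7667·0.0000 + 0.2333·23.2000] = 5.1069; exercise value = 0.0000 ≤ continuation, so V_u = 5.1069
Node d (S = 39): continuation = 1/1.06·[0.7667·23.2000 + 0.2333·46.6000] = 27.0377; exercise value = 31.0000 > continuation, so V_d = 31.0000 (exercise)
Node 0 (S = 65): continuation = 1/1.06·[0.7667·5.1069 + 0.2333·31.0000] = 10.5176; exercise value = 5.0000 ≤ continuation, so V_0 = 10.5176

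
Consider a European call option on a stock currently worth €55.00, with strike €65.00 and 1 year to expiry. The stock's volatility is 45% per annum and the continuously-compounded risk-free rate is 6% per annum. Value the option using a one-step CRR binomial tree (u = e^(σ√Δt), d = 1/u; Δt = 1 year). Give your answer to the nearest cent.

CRR parameters: u = e^(σ√Δt) = e^(0.45·√1) = 1.5683, d = 1/u = 0.6376
Per-period rate: rΔt = 0.06·1 = 0.06, so R = e^0.06 = 1.0618
Risk-neutral probability p = (e^0.06 − 0.6376)/(1.5683 − 0.6376) = 0.4242/0.9307 = 0.4558
Terminal stock prices: S_u = 86.26, S_d = 35.07
Terminal payoffs (S − K): max(21.26, 0) = 21.26, max(-29.93, 0) = 0
Node 0 (S = 55): V_0 = e^(−0.06)·[0.4558·21.2572 + 0.5442·0.0000] = 9.1248

€9.12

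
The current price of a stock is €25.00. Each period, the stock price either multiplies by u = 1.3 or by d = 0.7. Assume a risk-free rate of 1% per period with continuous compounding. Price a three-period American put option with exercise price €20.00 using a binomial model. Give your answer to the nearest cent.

€2.73

Risk-neutral probability p = (e^0.01 − 0.7)/(1.3 − 0.7) = 0.3101/0.6000 = 0.5168
Terminal stock prices: S_uuu = 54.93, S_uud = 29.58, S_udd = 15.92, S_ddd = 8.575
Terminal payoffs (K − S): max(-34.93, 0) = 0, max(-9.575, 0) = 0, max(4.075, 0) = 4.075, max(11.43, 0) = 11.43
Node uu (S = 42.25): continuation = e^(−0.01)·[0.5168·0.0000 + 0.4832·0.0000] = 0.0000; exercise value = 0.0000 ≤ continuation, so V_uu = 0.0000
Node ud (S = 22.75): continuation = e^(−0.01)·[0.5168·0.0000 + 0.4832·4.0750] = 1.9496; exercise value = 0.0000 ≤ continuation, so V_ud = 1.9496
Node dd (S = 12.25): continuation = e^(−0.01)·[0.5168·4.0750 + 0.4832·11.4250] = 7.5510; exercise value = 7.7500 > continuation, so V_dd = 7.7500 (exercise)
Node u (S = 32.5): continuation = e^(−0.01)·[0.5168·0.0000 + 0.4832·1.9496] = 0.9328; exercise value = 0.0000 ≤ continuation, so V_u = 0.9328
Node d (S = 17.5): continuation = e^(−0.01)·[0.5168·1.9496 + 0.4832·7.7500] = 4.7054; exercise value = 2.5000 ≤ continuation, so V_d = 4.7054
Node 0 (S = 25): continuation = e^(−0.01)·[0.5168·0.9328 + 0.4832·4.7054] = 2.7285; exercise value = 0.0000 ≤ continuation, so V_0 = 2.7285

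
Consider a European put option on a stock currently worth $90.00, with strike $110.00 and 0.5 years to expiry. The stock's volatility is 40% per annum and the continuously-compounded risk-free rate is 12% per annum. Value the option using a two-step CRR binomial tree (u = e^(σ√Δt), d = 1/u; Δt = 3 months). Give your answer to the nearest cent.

CRR parameters: u = e^(σ√Δt) = e^(0.4·√0.25) = 1.2214, d = 1/u = 0.8187
Per-period rate: rΔt = 0.12·0.25 = 0.03, so R = e^0.03 = 1.0305
Risk-neutral probability p = (e^0.03 − 0.8187)/(1.2214 − 0.8187) = 0.2117/0.4027 = 0.5258
Terminal stock prices: S_uu = 134.3, S_ud = 90, S_dd = 60.33
Terminal payoffs (K − S): max(-24.26, 0) = 0, max(20, 0) = 20, max(49.67, 0) = 49.67
Node u (S = 109.9): V_u = e^(−0.03)·[0.5258·0.0000 + 0.4742·20.0000] = 9.2038
Node d (S = 73.69): V_d = e^(−0.03)·[0.5258·20.0000 + 0.4742·49.6712] = 33.0632
Node 0 (S = 90): V_0 = e^(−0.03)·[0.5258·9.2038 + 0.4742·33.0632] = 19.9116

$19.91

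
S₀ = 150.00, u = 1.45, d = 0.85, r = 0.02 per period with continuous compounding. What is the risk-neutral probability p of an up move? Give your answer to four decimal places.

p = 0.2837

Risk-neutral probability p = (e^0.02 − 0.85)/(1.45 − 0.85) = 0.1702/0.6000 = 0.2837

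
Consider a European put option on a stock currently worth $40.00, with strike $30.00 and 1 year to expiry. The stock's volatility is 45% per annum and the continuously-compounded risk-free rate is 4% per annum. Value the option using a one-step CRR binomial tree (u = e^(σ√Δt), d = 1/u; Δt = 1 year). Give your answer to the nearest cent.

$2.45

CRR parameters: u = e^(σ√Δt) = e^(0.45·√1) = 1.5683, d = 1/u = 0.6376
Per-period rate: rΔt = 0.04·1 = 0.04, so R = e^0.04 = 1.0408
Risk-neutral probability p = (e^0.04 − 0.6376)/(1.5683 − 0.6376) = 0.4032/0.9307 = 0.4332
Terminal stock prices: S_u = 62.73, S_d = 25.51
Terminal payoffs (K − S): max(-32.73, 0) = 0, max(4.495, 0) = 4.495
Node 0 (S = 40): V_0 = e^(−0.04)·[0.4332·0.0000 + 0.5668·4.4949] = 2.4478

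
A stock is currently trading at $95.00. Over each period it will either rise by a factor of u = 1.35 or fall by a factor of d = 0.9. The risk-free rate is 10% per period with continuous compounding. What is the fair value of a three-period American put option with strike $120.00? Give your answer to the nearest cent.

Risk-neutral probability p = (e^0.1 − 0.9)/(1.35 − 0.9) = 0.2052/0.4500 = 0.4559
Terminal stock prices: S_uuu = 233.7, S_uud = 155.8, S_udd = 103.9, S_ddd = 69.26
Terminal payoffs (K − S): max(-113.7, 0) = 0, max(-35.82, 0) = 0, max(16.12, 0) = 16.12, max(50.74, 0) = 50.74
Node uu (S = 173.1): continuation = e^(−0.1)·[0.4559·0.0000 + 0.5441·0.0000] = 0.0000; exercise value = 0.0000 ≤ continuation, so V_uu = 0.0000
Node ud (S = 115.4): continuation = e^(−0.1)·[0.4559·0.0000 + 0.5441·16.1175] = 7.9345; exercise value = 4.5750 ≤ continuation, so V_ud = 7.9345
Node dd (S = 76.95): continuation = e^(−0.1)·[0.4559·16.1175 + 0.5441·50.7450] = 31.6305; exercise value = 43.0500 > continuation, so V_dd = 43.0500 (exercise)
Node u (S = 128.2): continuation = e^(−0.1)·[0.4559·0.0000 + 0.5441·7.9345] = 3.9061; exercise value = 0.0000 ≤ continuation, so V_u = 3.9061
Node d (S = 85.5): continuation = e^(−0.1)·[0.4559·7.9345 + 0.5441·43.0500] = 24.4664; exercise value = 34.5000 > continuation, so V_d = 34.5000 (exercise)
Node 0 (S = 95): continuation = e^(−0.1)·[0.4559·3.9061 + 0.5441·34.5000] = 18.5954; exercise value = 25.0000 > continuation, so V_0 = 25.0000 (exercise)

$25.00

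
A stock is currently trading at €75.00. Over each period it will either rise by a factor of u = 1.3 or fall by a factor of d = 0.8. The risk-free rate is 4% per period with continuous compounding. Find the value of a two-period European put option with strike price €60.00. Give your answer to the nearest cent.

€2.98

Risk-neutral probability p = (e^0.04 − 0.8)/(1.3 − 0.8) = 0.2408/0.5000 = 0.4816
Terminal stock prices: S_uu = 126.8, S_ud = 78, S_dd = 48
Terminal payoffs (K − S): max(-66.75, 0) = 0, max(-18, 0) = 0, max(12, 0) = 12
Node u (S = 97.5): V_u = e^(−0.04)·[0.4816·0.0000 + 0.5184·0.0000] = 0.0000
Node d (S = 60): V_d = e^(−0.04)·[0.4816·0.0000 + 0.5184·12.0000] = 5.9766
Node 0 (S = 75): V_0 = e^(−0.04)·[0.4816·0.0000 + 0.5184·5.9766] = 2.9767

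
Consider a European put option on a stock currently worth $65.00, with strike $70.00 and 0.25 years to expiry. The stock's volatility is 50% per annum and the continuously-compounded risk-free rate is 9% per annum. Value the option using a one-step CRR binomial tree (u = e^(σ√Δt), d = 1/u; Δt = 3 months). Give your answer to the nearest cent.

CRR parameters: u = e^(σ√Δt) = e^(0.5·√0.25) = 1.2840, d = 1/u = 0.7788
Per-period rate: rΔt = 0.09·0.25 = 0.0225, so R = e^0.0225 = 1.0228
Risk-neutral probability p = (e^0.0225 − 0.7788)/(1.2840 − 0.7788) = 0.2440/0.5052 = 0.4829
Terminal stock prices: S_u = 83.46, S_d = 50.62
Terminal payoffs (K − S): max(-13.46, 0) = 0, max(19.38, 0) = 19.38
Node 0 (S = 65): V_0 = e^(−0.0225)·[0.4829·0.0000 + 0.5171·19.3779] = 9.7981

$9.80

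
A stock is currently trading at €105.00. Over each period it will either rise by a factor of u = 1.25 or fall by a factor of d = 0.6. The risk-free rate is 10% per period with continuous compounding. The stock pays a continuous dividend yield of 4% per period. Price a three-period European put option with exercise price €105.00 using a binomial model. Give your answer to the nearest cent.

Per-period risk-free factor R = e^0.1 = 1.1052; dividend-adjusted growth = e^(0.1−0.04) = 1.0618.
Risk-neutral probability p = (1.0618 − 0.6)/(1.25 − 0.6) = 0.4618/0.6500 = 0.7105
Terminal stock prices: S_uuu = 205.1, S_uud = 98.44, S_udd = 47.25, S_ddd = 22.68
Terminal payoffs (K − S): max(-100.1, 0) = 0, max(6.562, 0) = 6.562, max(57.75, 0) = 57.75, max(82.32, 0) = 82.32
Node uu (S = 164.1): V_uu = e^(−0.1)·[0.7105·0.0000 + 0.2895·6.5625] = 1.7189
Node ud (S = 78.75): V_ud = e^(−0.1)·[0.7105·6.5625 + 0.2895·57.7500] = 19.3458
Node dd (S = 37.8): V_dd = e^(−0.1)·[0.7105·57.7500 + 0.2895·82.3200] = 58.6901
Node u (S = 131.2): V_u = e^(−0.1)·[0.7105·1.7189 + 0.2895·19.3458] = 6.1724
Node d (S = 63): V_d = e^(−0.1)·[0.7105·19.3458 + 0.2895·58.6901] = 27.8104
Node 0 (S = 105): V_0 = e^(−0.1)·[0.7105·6.1724 + 0.2895·27.8104] = 11.2528

€11.25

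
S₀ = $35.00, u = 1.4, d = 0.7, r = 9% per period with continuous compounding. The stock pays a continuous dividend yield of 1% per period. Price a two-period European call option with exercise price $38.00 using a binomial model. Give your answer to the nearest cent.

$7.66

Per-period risk-free factor R = e^0.09 = 1.0942; dividend-adjusted growth = e^(0.09−0.01) = 1.0833.
Risk-neutral probability p = (1.0833 − 0.7)/(1.4 − 0.7) = 0.3833/0.7000 = 0.5476
Terminal stock prices: S_uu = 68.6, S_ud = 34.3, S_dd = 17.15
Terminal payoffs (S − K): max(30.6, 0) = 30.6, max(-3.7, 0) = 0, max(-20.85, 0) = 0
Node u (S = 49): V_u = e^(−0.09)·[0.5476·30.6000 + 0.4524·0.0000] = 15.3130
Node d (S = 24.5): V_d = e^(−0.09)·[0.5476·0.0000 + 0.4524·0.0000] = 0.0000
Node 0 (S = 35): V_0 = e^(−0.09)·[0.5476·15.3130 + 0.4524·0.0000] = 7.6630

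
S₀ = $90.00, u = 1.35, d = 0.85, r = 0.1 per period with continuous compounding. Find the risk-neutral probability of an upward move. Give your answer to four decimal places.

p = 0.5103

Risk-neutral probability p = (e^0.1 − 0.85)/(1.35 − 0.85) = 0.2552/0.5000 = 0.5103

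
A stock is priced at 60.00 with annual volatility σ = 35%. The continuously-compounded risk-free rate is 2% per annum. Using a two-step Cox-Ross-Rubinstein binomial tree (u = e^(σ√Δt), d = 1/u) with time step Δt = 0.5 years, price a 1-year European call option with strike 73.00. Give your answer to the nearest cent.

CRR parameters: u = e^(σ√Δt) = e^(0.35·√0.5) = 1.2808, d = 1/u = 0.7808
Per-period rate: rΔt = 0.02·0.5 = 0.01, so R = e^0.01 = 1.0101
Risk-neutral probability p = (e^0.01 − 0.7808)/(1.2808 − 0.7808) = 0.2293/0.5000 = 0.4585
Terminal stock prices: S_uu = 98.43, S_ud = 60, S_dd = 36.58
Terminal payoffs (S − K): max(25.43, 0) = 25.43, max(-13, 0) = 0, max(-36.42, 0) = 0
Node u (S = 76.85): V_u = e^(−0.01)·[0.4585·25.4274 + 0.5415·0.0000] = 11.5435
Node d (S = 46.85): V_d = e^(−0.01)·[0.4585·0.0000 + 0.5415·0.0000] = 0.0000
Node 0 (S = 60): V_0 = e^(−0.01)·[0.4585·11.5435 + 0.5415·0.0000] = 5.2405

5.24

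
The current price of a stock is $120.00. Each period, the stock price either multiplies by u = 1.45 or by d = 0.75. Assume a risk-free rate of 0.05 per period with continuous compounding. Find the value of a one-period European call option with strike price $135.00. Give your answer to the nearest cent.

$15.97

Risk-neutral probability p = (e^0.05 − 0.75)/(1.45 − 0.75) = 0.3013/0.7000 = 0.4304
Terminal stock prices: S_u = 174, S_d = 90
Terminal payoffs (S − K): max(39, 0) = 39, max(-45, 0) = 0
Node 0 (S = 120): V_0 = e^(−0.05)·[0.4304·39.0000 + 0.5696·0.0000] = 15.9665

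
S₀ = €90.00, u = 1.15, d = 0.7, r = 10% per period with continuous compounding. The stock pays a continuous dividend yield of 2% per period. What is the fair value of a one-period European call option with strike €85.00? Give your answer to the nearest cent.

€14.26

Per-period risk-free factor R = e^0.1 = 1.1052; dividend-adjusted growth = e^(0.1−0.02) = 1.0833.
Risk-neutral probability p = (1.0833 − 0.7)/(1.15 − 0.7) = 0.3833/0.4500 = 0.8517
Terminal stock prices: S_u = 103.5, S_d = 63
Terminal payoffs (S − K): max(18.5, 0) = 18.5, max(-22, 0) = 0
Node 0 (S = 90): V_0 = e^(−0.1)·[0.8517·18.5000 + 0.1483·0.0000] = 14.2578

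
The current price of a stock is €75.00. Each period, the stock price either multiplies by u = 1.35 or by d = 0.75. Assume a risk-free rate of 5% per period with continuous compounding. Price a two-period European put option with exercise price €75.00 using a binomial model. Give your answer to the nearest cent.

€7.36

Risk-neutral probability p = (e^0.05 − 0.75)/(1.35 − 0.75) = 0.3013/0.6000 = 0.5021
Terminal stock prices: S_uu = 136.7, S_ud = 75.94, S_dd = 42.19
Terminal payoffs (K − S): max(-61.69, 0) = 0, max(-0.9375, 0) = 0, max(32.81, 0) = 32.81
Node u (S = 101.2): V_u = e^(−0.05)·[0.5021·0.0000 + 0.4979·0.0000] = 0.0000
Node d (S = 56.25): V_d = e^(−0.05)·[0.5021·0.0000 + 0.4979·32.8125] = 15.5400
Node 0 (S = 75): V_0 = e^(−0.05)·[0.5021·0.0000 + 0.4979·15.5400] = 7.3597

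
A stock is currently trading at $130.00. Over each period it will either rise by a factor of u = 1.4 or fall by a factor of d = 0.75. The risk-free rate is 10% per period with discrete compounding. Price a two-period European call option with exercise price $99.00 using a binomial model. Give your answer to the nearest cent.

$52.74

Risk-neutral probability p = (1 + 0.1 − 0.75)/(1.4 − 0.75) = 0.3500/0.6500 = 0.5385
Terminal stock prices: S_uu = 254.8, S_ud = 136.5, S_dd = 73.12
Terminal payoffs (S − K): max(155.8, 0) = 155.8, max(37.5, 0) = 37.5, max(-25.88, 0) = 0
Node u (S = 182): V_u = 1/1.1·[0.5385·155.8000 + 0.4615·37.5000] = 92.0000
Node d (S = 97.5): V_d = 1/1.1·[0.5385·37.5000 + 0.4615·0.0000] = 18.3566
Node 0 (S = 130): V_0 = 1/1.1·[0.5385·92.0000 + 0.4615·18.3566] = 52.7371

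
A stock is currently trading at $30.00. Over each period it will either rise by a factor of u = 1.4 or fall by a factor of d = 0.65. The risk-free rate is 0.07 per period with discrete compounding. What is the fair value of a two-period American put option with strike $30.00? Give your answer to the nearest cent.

Risk-neutral probability p = (1 + 0.07 − 0.65)/(1.4 − 0.65) = 0.4200/0.7500 = 0.5600
Terminal stock prices: S_uu = 58.8, S_ud = 27.3, S_dd = 12.68
Terminal payoffs (K − S): max(-28.8, 0) = 0, max(2.7, 0) = 2.7, max(17.32, 0) = 17.32
Node u (S = 42): continuation = 1/1.07·[0.5600·0.0000 + 0.4400·2.7000] = 1.1103; exercise value = 0.0000 ≤ continuation, so V_u = 1.1103
Node d (S = 19.5): continuation = 1/1.07·[0.5600·2.7000 + 0.4400·17.3250] = 8.5374; exercise value = 10.5000 > continuation, so V_d = 10.5000 (exercise)
Node 0 (S = 30): continuation = 1/1.07·[0.5600·1.1103 + 0.4400·10.5000] = 4.8988; exercise value = 0.0000 ≤ continuation, so V_0 = 4.8988

$4.90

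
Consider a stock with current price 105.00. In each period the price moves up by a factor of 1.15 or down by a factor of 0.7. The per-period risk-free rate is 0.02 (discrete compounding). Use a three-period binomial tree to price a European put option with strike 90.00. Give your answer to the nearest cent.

6.40

Risk-neutral probability p = (1 + 0.02 − 0.7)/(1.15 − 0.7) = 0.3200/0.4500 = 0.7111
Terminal stock prices: S_uuu = 159.7, S_uud = 97.2, S_udd = 59.17, S_ddd = 36.01
Terminal payoffs (K − S): max(-69.69, 0) = 0, max(-7.204, 0) = 0, max(30.83, 0) = 30.83, max(53.99, 0) = 53.99
Node uu (S = 138.9): V_uu = 1/1.02·[0.7111·0.0000 + 0.2889·0.0000] = 0.0000
Node ud (S = 84.52): V_ud = 1/1.02·[0.7111·0.0000 + 0.2889·30.8325] = 8.7325
Node dd (S = 51.45): V_dd = 1/1.02·[0.7111·30.8325 + 0.2889·53.9850] = 36.7853
Node u (S = 120.7): V_u = 1/1.02·[0.7111·0.0000 + 0.2889·8.7325] = 2.4733
Node d (S = 73.5): V_d = 1/1.02·[0.7111·8.7325 + 0.2889·36.7853] = 16.5065
Node 0 (S = 105): V_0 = 1/1.02·[0.7111·2.4733 + 0.2889·16.5065] = 6.3993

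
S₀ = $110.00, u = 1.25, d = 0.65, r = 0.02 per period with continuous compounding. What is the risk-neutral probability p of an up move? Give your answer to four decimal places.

p = 0.6170

Risk-neutral probability p = (e^0.02 − 0.65)/(1.25 − 0.65) = 0.3702/0.6000 = 0.6170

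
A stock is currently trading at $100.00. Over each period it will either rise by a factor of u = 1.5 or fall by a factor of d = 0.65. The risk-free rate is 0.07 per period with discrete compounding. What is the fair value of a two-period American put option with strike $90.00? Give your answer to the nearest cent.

Risk-neutral probability p = (1 + 0.07 − 0.65)/(1.5 − 0.65) = 0.4200/0.8500 = 0.4941
Terminal stock prices: S_uu = 225, S_ud = 97.5, S_dd = 42.25
Terminal payoffs (K − S): max(-135, 0) = 0, max(-7.5, 0) = 0, max(47.75, 0) = 47.75
Node u (S = 150): continuation = 1/1.07·[0.4941·0.0000 + 0.5059·0.0000] = 0.0000; exercise value = 0.0000 ≤ continuation, so V_u = 0.0000
Node d (S = 65): continuation = 1/1.07·[0.4941·0.0000 + 0.5059·47.7500] = 22.5756; exercise value = 25.0000 > continuation, so V_d = 25.0000 (exercise)
Node 0 (S = 100): continuation = 1/1.07·[0.4941·0.0000 + 0.5059·25.0000] = 11.8197; exercise value = 0.0000 ≤ continuation, so V_0 = 11.8197

$11.82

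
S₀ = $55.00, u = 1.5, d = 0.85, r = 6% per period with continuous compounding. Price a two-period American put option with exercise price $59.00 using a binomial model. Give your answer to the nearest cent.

Risk-neutral probability p = (e^0.06 − 0.85)/(1.5 − 0.85) = 0.2118/0.6500 = 0.3259
Terminal stock prices: S_uu = 123.8, S_ud = 70.12, S_dd = 39.74
Terminal payoffs (K − S): max(-64.75, 0) = 0, max(-11.12, 0) = 0, max(19.26, 0) = 19.26
Node u (S = 82.5): continuation = e^(−0.06)·[0.3259·0.0000 + 0.6741·0.0000] = 0.0000; exercise value = 0.0000 ≤ continuation, so V_u = 0.0000
Node d (S = 46.75): continuation = e^(−0.06)·[0.3259·0.0000 + 0.6741·19.2625] = 12.2286; exercise value = 12.2500 > continuation, so V_d = 12.2500 (exercise)
Node 0 (S = 55): continuation = e^(−0.06)·[0.3259·0.0000 + 0.6741·12.2500] = 7.7768; exercise value = 4.0000 ≤ continuation, so V_0 = 7.7768

$7.78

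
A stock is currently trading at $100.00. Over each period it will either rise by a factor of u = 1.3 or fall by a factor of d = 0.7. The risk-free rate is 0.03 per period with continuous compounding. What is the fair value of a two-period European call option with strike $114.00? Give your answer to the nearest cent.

$15.71

Risk-neutral probability p = (e^0.03 − 0.7)/(1.3 − 0.7) = 0.3305/0.6000 = 0.5508
Terminal stock prices: S_uu = 169, S_ud = 91, S_dd = 49
Terminal payoffs (S − K): max(55, 0) = 55, max(-23, 0) = 0, max(-65, 0) = 0
Node u (S = 130): V_u = e^(−0.03)·[0.5508·55.0000 + 0.4492·0.0000] = 29.3964
Node d (S = 70): V_d = e^(−0.03)·[0.5508·0.0000 + 0.4492·0.0000] = 0.0000
Node 0 (S = 100): V_0 = e^(−0.03)·[0.5508·29.3964 + 0.4492·0.0000] = 15.7118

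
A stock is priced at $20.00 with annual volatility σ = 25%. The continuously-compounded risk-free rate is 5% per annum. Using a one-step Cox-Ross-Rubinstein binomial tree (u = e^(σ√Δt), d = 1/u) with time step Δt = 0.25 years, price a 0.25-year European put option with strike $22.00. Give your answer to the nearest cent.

CRR parameters: u = e^(σ√Δt) = e^(0.25·√0.25) = 1.1331, d = 1/u = 0.8825
Per-period rate: rΔt = 0.05·0.25 = 0.0125, so R = e^0.0125 = 1.0126
Risk-neutral probability p = (e^0.0125 − 0.8825)/(1.1331 − 0.8825) = 0.1301/0.2507 = 0.5190
Terminal stock prices: S_u = 22.66, S_d = 17.65
Terminal payoffs (K − S): max(-0.663, 0) = 0, max(4.35, 0) = 4.35
Node 0 (S = 20): V_0 = e^(−0.0125)·[0.5190·0.0000 + 0.4810·4.3501] = 2.0665

$2.07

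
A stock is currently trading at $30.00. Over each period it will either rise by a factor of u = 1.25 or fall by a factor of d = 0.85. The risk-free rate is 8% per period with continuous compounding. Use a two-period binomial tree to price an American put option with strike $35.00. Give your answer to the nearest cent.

Risk-neutral probability p = (e^0.08 − 0.85)/(1.25 − 0.85) = 0.2333/0.4000 = 0.5832
Terminal stock prices: S_uu = 46.88, S_ud = 31.88, S_dd = 21.67
Terminal payoffs (K − S): max(-11.88, 0) = 0, max(3.125, 0) = 3.125, max(13.33, 0) = 13.33
Node u (S = 37.5): continuation = e^(−0.08)·[0.5832·0.0000 + 0.4168·3.1250] = 1.2023; exercise value = 0.0000 ≤ continuation, so V_u = 1.2023
Node d (S = 25.5): continuation = e^(−0.08)·[0.5832·3.1250 + 0.4168·13.3250] = 6.8091; exercise value = 9.5000 > continuation, so V_d = 9.5000 (exercise)
Node 0 (S = 30): continuation = e^(−0.08)·[0.5832·1.2023 + 0.4168·9.5000] = 4.3023; exercise value = 5.0000 > continuation, so V_0 = 5.0000 (exercise)

$5.00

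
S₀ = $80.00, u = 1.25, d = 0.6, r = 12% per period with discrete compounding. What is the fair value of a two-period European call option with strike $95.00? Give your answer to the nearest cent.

$15.31

Risk-neutral probability p = (1 + 0.12 − 0.6)/(1.25 − 0.6) = 0.5200/0.6500 = 0.8000
Terminal stock prices: S_uu = 125, S_ud = 60, S_dd = 28.8
Terminal payoffs (S − K): max(30, 0) = 30, max(-35, 0) = 0, max(-66.2, 0) = 0
Node u (S = 100): V_u = 1/1.12·[0.8000·30.0000 + 0.2000·0.0000] = 21.4286
Node d (S = 48): V_d = 1/1.12·[0.8000·0.0000 + 0.2000·0.0000] = 0.0000
Node 0 (S = 80): V_0 = 1/1.12·[0.8000·21.4286 + 0.2000·0.0000] = 15.3061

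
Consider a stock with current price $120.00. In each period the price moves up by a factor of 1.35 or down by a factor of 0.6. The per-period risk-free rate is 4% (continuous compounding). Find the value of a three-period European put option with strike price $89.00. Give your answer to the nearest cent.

Risk-neutral probability p = (e^0.04 − 0.6)/(1.35 − 0.6) = 0.4408/0.7500 = 0.5877
Terminal stock prices: S_uuu = 295.2, S_uud = 131.2, S_udd = 58.32, S_ddd = 25.92
Terminal payoffs (K − S): max(-206.2, 0) = 0, max(-42.22, 0) = 0, max(30.68, 0) = 30.68, max(63.08, 0) = 63.08
Node uu (S = 218.7): V_uu = e^(−0.04)·[0.5877·0.0000 + 0.4123·0.0000] = 0.0000
Node ud (S = 97.2): V_ud = e^(−0.04)·[0.5877·0.0000 + 0.4123·30.6800] = 12.1520
Node dd (S = 43.2): V_dd = e^(−0.04)·[0.5877·30.6800 + 0.4123·63.0800] = 42.3103
Node u (S = 162): V_u = e^(−0.04)·[0.5877·0.0000 + 0.4123·12.1520] = 4.8132
Node d (S = 72): V_d = e^(−0.04)·[0.5877·12.1520 + 0.4123·42.3103] = 23.6208
Node 0 (S = 120): V_0 = e^(−0.04)·[0.5877·4.8132 + 0.4123·23.6208] = 12.0740

$12.07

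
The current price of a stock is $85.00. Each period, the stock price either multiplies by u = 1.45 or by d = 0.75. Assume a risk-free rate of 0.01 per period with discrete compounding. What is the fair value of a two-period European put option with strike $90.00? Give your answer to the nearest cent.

Risk-neutral probability p = (1 + 0.01 − 0.75)/(1.45 − 0.75) = 0.2600/0.7000 = 0.3714
Terminal stock prices: S_uu = 178.7, S_ud = 92.44, S_dd = 47.81
Terminal payoffs (K − S): max(-88.71, 0) = 0, max(-2.438, 0) = 0, max(42.19, 0) = 42.19
Node u (S = 123.2): V_u = 1/1.01·[0.3714·0.0000 + 0.6286·0.0000] = 0.0000
Node d (S = 63.75): V_d = 1/1.01·[0.3714·0.0000 + 0.6286·42.1875] = 26.2553
Node 0 (S = 85): V_0 = 1/1.01·[0.3714·0.0000 + 0.6286·26.2553] = 16.3399

$16.34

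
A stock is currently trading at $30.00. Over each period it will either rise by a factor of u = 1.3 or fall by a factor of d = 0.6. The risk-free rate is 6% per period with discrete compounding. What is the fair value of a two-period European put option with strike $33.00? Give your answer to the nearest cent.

Risk-neutral probability p = (1 + 0.06 − 0.6)/(1.3 − 0.6) = 0.4600/0.7000 = 0.6571
Terminal stock prices: S_uu = 50.7, S_ud = 23.4, S_dd = 10.8
Terminal payoffs (K − S): max(-17.7, 0) = 0, max(9.6, 0) = 9.6, max(22.2, 0) = 22.2
Node u (S = 39): V_u = 1/1.06·[0.6571·0.0000 + 0.3429·9.6000] = 3.1051
Node d (S = 18): V_d = 1/1.06·[0.6571·9.6000 + 0.3429·22.2000] = 13.1321
Node 0 (S = 30): V_0 = 1/1.06·[0.6571·3.1051 + 0.3429·13.1321] = 6.1726

$6.17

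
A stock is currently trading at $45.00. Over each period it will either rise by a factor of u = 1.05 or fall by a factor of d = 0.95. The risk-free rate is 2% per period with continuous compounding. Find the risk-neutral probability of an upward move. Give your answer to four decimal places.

Risk-neutral probability p = (e^0.02 − 0.95)/(1.05 − 0.95) = 0.0702/0.1000 = 0.7020

p = 0.7020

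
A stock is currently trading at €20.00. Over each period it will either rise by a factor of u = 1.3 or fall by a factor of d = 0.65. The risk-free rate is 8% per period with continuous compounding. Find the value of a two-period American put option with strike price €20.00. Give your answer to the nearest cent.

€2.74

Risk-neutral probability p = (e^0.08 − 0.65)/(1.3 − 0.65) = 0.4333/0.6500 = 0.6666
Terminal stock prices: S_uu = 33.8, S_ud = 16.9, S_dd = 8.45
Terminal payoffs (K − S): max(-13.8, 0) = 0, max(3.1, 0) = 3.1, max(11.55, 0) = 11.55
Node u (S = 26): continuation = e^(−0.08)·[0.6666·0.0000 + 0.3334·3.1000] = 0.9541; exercise value = 0.0000 ≤ continuation, so V_u = 0.9541
Node d (S = 13): continuation = e^(−0.08)·[0.6666·3.1000 + 0.3334·11.5500] = 5.4623; exercise value = 7.0000 > continuation, so V_d = 7.0000 (exercise)
Node 0 (S = 20): continuation = e^(−0.08)·[0.6666·0.9541 + 0.3334·7.0000] = 2.7415; exercise value = 0.0000 ≤ continuation, so V_0 = 2.7415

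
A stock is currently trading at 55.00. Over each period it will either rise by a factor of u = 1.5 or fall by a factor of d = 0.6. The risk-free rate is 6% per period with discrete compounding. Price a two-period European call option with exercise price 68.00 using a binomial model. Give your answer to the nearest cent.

Risk-neutral probability p = (1 + 0.06 − 0.6)/(1.5 − 0.6) = 0.4600/0.9000 = 0.5111
Terminal stock prices: S_uu = 123.8, S_ud = 49.5, S_dd = 19.8
Terminal payoffs (S − K): max(55.75, 0) = 55.75, max(-18.5, 0) = 0, max(-48.2, 0) = 0
Node u (S = 82.5): V_u = 1/1.06·[0.5111·55.7500 + 0.4889·0.0000] = 26.8816
Node d (S = 33): V_d = 1/1.06·[0.5111·0.0000 + 0.4889·0.0000] = 0.0000
Node 0 (S = 55): V_0 = 1/1.06·[0.5111·26.8816 + 0.4889·0.0000] = 12.9618

12.96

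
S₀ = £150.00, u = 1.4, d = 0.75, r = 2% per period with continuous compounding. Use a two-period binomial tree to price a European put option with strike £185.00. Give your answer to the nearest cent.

Risk-neutral probability p = (e^0.02 − 0.75)/(1.4 − 0.75) = 0.2702/0.6500 = 0.4157
Terminal stock prices: S_uu = 294, S_ud = 157.5, S_dd = 84.38
Terminal payoffs (K − S): max(-109, 0) = 0, max(27.5, 0) = 27.5, max(100.6, 0) = 100.6
Node u (S = 210): V_u = e^(−0.02)·[0.4157·0.0000 + 0.5843·27.5000] = 15.7502
Node d (S = 112.5): V_d = e^(−0.02)·[0.4157·27.5000 + 0.5843·100.6250] = 68.8368
Node 0 (S = 150): V_0 = e^(−0.02)·[0.4157·15.7502 + 0.5843·68.8368] = 45.8429

£45.84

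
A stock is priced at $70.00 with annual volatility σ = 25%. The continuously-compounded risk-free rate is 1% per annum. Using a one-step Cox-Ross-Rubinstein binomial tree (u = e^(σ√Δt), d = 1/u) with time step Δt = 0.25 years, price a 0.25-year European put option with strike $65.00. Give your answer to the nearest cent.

$1.68

CRR parameters: u = e^(σ√Δt) = e^(0.25·√0.25) = 1.1331, d = 1/u = 0.8825
Per-period rate: rΔt = 0.01·0.25 = 0.0025, so R = e^0.0025 = 1.0025
Risk-neutral probability p = (e^0.0025 − 0.8825)/(1.1331 − 0.8825) = 0.1200/0.2507 = 0.4788
Terminal stock prices: S_u = 79.32, S_d = 61.77
Terminal payoffs (K − S): max(-14.32, 0) = 0, max(3.225, 0) = 3.225
Node 0 (S = 70): V_0 = e^(−0.0025)·[0.4788·0.0000 + 0.5212·3.2252] = 1.6769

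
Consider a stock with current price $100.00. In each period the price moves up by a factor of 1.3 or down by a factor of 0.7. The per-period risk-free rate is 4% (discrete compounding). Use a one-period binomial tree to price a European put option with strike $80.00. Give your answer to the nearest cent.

Risk-neutral probability p = (1 + 0.04 − 0.7)/(1.3 − 0.7) = 0.3400/0.6000 = 0.5667
Terminal stock prices: S_u = 130, S_d = 70
Terminal payoffs (K − S): max(-50, 0) = 0, max(10, 0) = 10
Node 0 (S = 100): V_0 = 1/1.04·[0.5667·0.0000 + 0.4333·10.0000] = 4.1667

$4.17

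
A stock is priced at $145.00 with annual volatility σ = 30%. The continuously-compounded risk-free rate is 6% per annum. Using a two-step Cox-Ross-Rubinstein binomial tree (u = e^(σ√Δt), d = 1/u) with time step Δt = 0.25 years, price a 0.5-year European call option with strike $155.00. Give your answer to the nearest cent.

CRR parameters: u = e^(σ√Δt) = e^(0.3·√0.25) = 1.1618, d = 1/u = 0.8607
Per-period rate: rΔt = 0.06·0.25 = 0.015, so R = e^0.015 = 1.0151
Risk-neutral probability p = (e^0.015 − 0.8607)/(1.1618 − 0.8607) = 0.1544/0.3011 = 0.5128
Terminal stock prices: S_uu = 195.7, S_ud = 145, S_dd = 107.4
Terminal payoffs (S − K): max(40.73, 0) = 40.73, max(-10, 0) = 0, max(-47.58, 0) = 0
Node u (S = 168.5): V_u = e^(−0.015)·[0.5128·40.7295 + 0.4872·0.0000] = 20.5735
Node d (S = 124.8): V_d = e^(−0.015)·[0.5128·0.0000 + 0.4872·0.0000] = 0.0000
Node 0 (S = 145): V_0 = e^(−0.015)·[0.5128·20.5735 + 0.4872·0.0000] = 10.3922

$10.39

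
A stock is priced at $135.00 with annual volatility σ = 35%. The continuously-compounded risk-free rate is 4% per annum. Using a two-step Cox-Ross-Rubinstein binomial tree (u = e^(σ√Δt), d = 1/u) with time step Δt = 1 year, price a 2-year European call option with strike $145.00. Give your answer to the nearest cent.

CRR parameters: u = e^(σ√Δt) = e^(0.35·√1) = 1.4191, d = 1/u = 0.7047
Per-period rate: rΔt = 0.04·1 = 0.04, so R = e^0.04 = 1.0408
Risk-neutral probability p = (e^0.04 − 0.7047)/(1.4191 − 0.7047) = 0.3361/0.7144 = 0.4705
Terminal stock prices: S_uu = 271.9, S_ud = 135, S_dd = 67.04
Terminal payoffs (S − K): max(126.9, 0) = 126.9, max(-10, 0) = 0, max(-77.96, 0) = 0
Node u (S = 191.6): V_u = e^(−0.04)·[0.4705·126.8566 + 0.5295·0.0000] = 57.3469
Node d (S = 95.13): V_d = e^(−0.04)·[0.4705·0.0000 + 0.5295·0.0000] = 0.0000
Node 0 (S = 135): V_0 = e^(−0.04)·[0.4705·57.3469 + 0.5295·0.0000] = 25.9243

$25.92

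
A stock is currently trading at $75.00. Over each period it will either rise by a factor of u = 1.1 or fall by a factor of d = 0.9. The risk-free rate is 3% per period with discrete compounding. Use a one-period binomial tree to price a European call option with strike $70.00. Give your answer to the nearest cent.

Risk-neutral probability p = (1 + 0.03 − 0.9)/(1.1 − 0.9) = 0.1300/0.2000 = 0.6500
Terminal stock prices: S_u = 82.5, S_d = 67.5
Terminal payoffs (S − K): max(12.5, 0) = 12.5, max(-2.5, 0) = 0
Node 0 (S = 75): V_0 = 1/1.03·[0.6500·12.5000 + 0.3500·0.0000] = 7.8883

$7.89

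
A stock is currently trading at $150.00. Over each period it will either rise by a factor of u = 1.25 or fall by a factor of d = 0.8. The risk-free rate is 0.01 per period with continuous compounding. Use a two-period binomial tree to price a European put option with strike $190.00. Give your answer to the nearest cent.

Risk-neutral probability p = (e^0.01 − 0.8)/(1.25 − 0.8) = 0.2101/0.4500 = 0.4668
Terminal stock prices: S_uu = 234.4, S_ud = 150, S_dd = 96
Terminal payoffs (K − S): max(-44.38, 0) = 0, max(40, 0) = 40, max(94, 0) = 94
Node u (S = 187.5): V_u = e^(−0.01)·[0.4668·0.0000 + 0.5332·40.0000] = 21.1166
Node d (S = 120): V_d = e^(−0.01)·[0.4668·40.0000 + 0.5332·94.0000] = 68.1095
Node 0 (S = 150): V_0 = e^(−0.01)·[0.4668·21.1166 + 0.5332·68.1095] = 45.7148

$45.71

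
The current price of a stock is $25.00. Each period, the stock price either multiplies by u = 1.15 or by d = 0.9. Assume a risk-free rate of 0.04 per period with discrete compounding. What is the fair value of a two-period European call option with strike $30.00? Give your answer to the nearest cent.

Risk-neutral probability p = (1 + 0.04 − 0.9)/(1.15 − 0.9) = 0.1400/0.2500 = 0.5600
Terminal stock prices: S_uu = 33.06, S_ud = 25.87, S_dd = 20.25
Terminal payoffs (S − K): max(3.062, 0) = 3.062, max(-4.125, 0) = 0, max(-9.75, 0) = 0
Node u (S = 28.75): V_u = 1/1.04·[0.5600·3.0625 + 0.4400·0.0000] = 1.6490
Node d (S = 22.5): V_d = 1/1.04·[0.5600·0.0000 + 0.4400·0.0000] = 0.0000
Node 0 (S = 25): V_0 = 1/1.04·[0.5600·1.6490 + 0.4400·0.0000] = 0.8879

$0.89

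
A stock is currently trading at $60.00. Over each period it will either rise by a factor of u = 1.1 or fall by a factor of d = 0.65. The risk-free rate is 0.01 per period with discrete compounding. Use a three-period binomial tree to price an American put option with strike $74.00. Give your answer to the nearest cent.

$15.14

Risk-neutral probability p = (1 + 0.01 − 0.65)/(1.1 − 0.65) = 0.3600/0.4500 = 0.8000
Terminal stock prices: S_uuu = 79.86, S_uud = 47.19, S_udd = 27.89, S_ddd = 16.48
Terminal payoffs (K − S): max(-5.86, 0) = 0, max(26.81, 0) = 26.81, max(46.11, 0) = 46.11, max(57.52, 0) = 57.52
Node uu (S = 72.6): continuation = 1/1.01·[0.8000·0.0000 + 0.2000·26.8100] = 5.3089; exercise value = 1.4000 ≤ continuation, so V_uu = 5.3089
Node ud (S = 42.9): continuation = 1/1.01·[0.8000·26.8100 + 0.2000·46.1150] = 30.3673; exercise value = 31.1000 > continuation, so V_ud = 31.1000 (exercise)
Node dd (S = 25.35): continuation = 1/1.01·[0.8000·46.1150 + 0.2000·57.5225] = 47.9173; exercise value = 48.6500 > continuation, so V_dd = 48.6500 (exercise)
Node u (S = 66): continuation = 1/1.01·[0.8000·5.3089 + 0.2000·31.1000] = 10.3635; exercise value = 8.0000 ≤ continuation, so V_u = 10.3635
Node d (S = 39): continuation = 1/1.01·[0.8000·31.1000 + 0.2000·48.6500] = 34.2673; exercise value = 35.0000 > continuation, so V_d = 35.0000 (exercise)
Node 0 (S = 60): continuation = 1/1.01·[0.8000·10.3635 + 0.2000·35.0000] = 15.1394; exercise value = 14.0000 ≤ continuation, so V_0 = 15.1394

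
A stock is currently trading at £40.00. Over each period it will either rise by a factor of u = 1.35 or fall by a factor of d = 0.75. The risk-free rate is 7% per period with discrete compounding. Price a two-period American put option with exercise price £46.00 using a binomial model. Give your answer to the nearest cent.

Risk-neutral probability p = (1 + 0.07 − 0.75)/(1.35 − 0.75) = 0.3200/0.6000 = 0.5333
Terminal stock prices: S_uu = 72.9, S_ud = 40.5, S_dd = 22.5
Terminal payoffs (K − S): max(-26.9, 0) = 0, max(5.5, 0) = 5.5, max(23.5, 0) = 23.5
Node u (S = 54): continuation = 1/1.07·[0.5333·0.0000 + 0.4667·5.5000] = 2.3988; exercise value = 0.0000 ≤ continuation, so V_u = 2.3988
Node d (S = 30): continuation = 1/1.07·[0.5333·5.5000 + 0.4667·23.5000] = 12.9907; exercise value = 16.0000 > continuation, so V_d = 16.0000 (exercise)
Node 0 (S = 40): continuation = 1/1.07·[0.5333·2.3988 + 0.4667·16.0000] = 8.1738; exercise value = 6.0000 ≤ continuation, so V_0 = 8.1738

£8.17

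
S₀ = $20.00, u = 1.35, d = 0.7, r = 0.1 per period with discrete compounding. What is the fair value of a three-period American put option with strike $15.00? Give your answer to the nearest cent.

$0.88

Risk-neutral probability p = (1 + 0.1 − 0.7)/(1.35 − 0.7) = 0.4000/0.6500 = 0.6154
Terminal stock prices: S_uuu = 49.21, S_uud = 25.52, S_udd = 13.23, S_ddd = 6.86
Terminal payoffs (K − S): max(-34.21, 0) = 0, max(-10.52, 0) = 0, max(1.77, 0) = 1.77, max(8.14, 0) = 8.14
Node uu (S = 36.45): continuation = 1/1.1·[0.6154·0.0000 + 0.3846·0.0000] = 0.0000; exercise value = 0.0000 ≤ continuation, so V_uu = 0.0000
Node ud (S = 18.9): continuation = 1/1.1·[0.6154·0.0000 + 0.3846·1.7700] = 0.6189; exercise value = 0.0000 ≤ continuation, so V_ud = 0.6189
Node dd (S = 9.8): continuation = 1/1.1·[0.6154·1.7700 + 0.3846·8.1400] = 3.8364; exercise value = 5.2000 > continuation, so V_dd = 5.2000 (exercise)
Node u (S = 27): continuation = 1/1.1·[0.6154·0.0000 + 0.3846·0.6189] = 0.2164; exercise value = 0.0000 ≤ continuation, so V_u = 0.2164
Node d (S = 14): continuation = 1/1.1·[0.6154·0.6189 + 0.3846·5.2000] = 2.1644; exercise value = 1.0000 ≤ continuation, so V_d = 2.1644
Node 0 (S = 20): continuation = 1/1.1·[0.6154·0.2164 + 0.3846·2.1644] = 0.8778; exercise value = 0.0000 ≤ continuation, so V_0 = 0.8778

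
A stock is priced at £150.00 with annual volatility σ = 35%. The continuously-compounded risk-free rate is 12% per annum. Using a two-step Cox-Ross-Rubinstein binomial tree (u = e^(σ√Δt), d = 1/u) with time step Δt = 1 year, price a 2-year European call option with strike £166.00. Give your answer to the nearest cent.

£37.49

CRR parameters: u = e^(σ√Δt) = e^(0.35·√1) = 1.4191, d = 1/u = 0.7047
Per-period rate: rΔt = 0.12·1 = 0.12, so R = e^0.12 = 1.1275
Risk-neutral probability p = (e^0.12 − 0.7047)/(1.4191 − 0.7047) = 0.4228/0.7144 = 0.5919
Terminal stock prices: S_uu = 302.1, S_ud = 150, S_dd = 74.49
Terminal payoffs (S − K): max(136.1, 0) = 136.1, max(-16, 0) = 0, max(-91.51, 0) = 0
Node u (S = 212.9): V_u = e^(−0.12)·[0.5919·136.0629 + 0.4081·0.0000] = 71.4232
Node d (S = 105.7): V_d = e^(−0.12)·[0.5919·0.0000 + 0.4081·0.0000] = 0.0000
Node 0 (S = 150): V_0 = e^(−0.12)·[0.5919·71.4232 + 0.4081·0.0000] = 37.4920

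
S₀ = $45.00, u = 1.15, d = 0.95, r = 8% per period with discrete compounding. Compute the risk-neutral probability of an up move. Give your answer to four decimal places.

p = 0.6500

Risk-neutral probability p = (1 + 0.08 − 0.95)/(1.15 − 0.95) = 0.1300/0.2000 = 0.6500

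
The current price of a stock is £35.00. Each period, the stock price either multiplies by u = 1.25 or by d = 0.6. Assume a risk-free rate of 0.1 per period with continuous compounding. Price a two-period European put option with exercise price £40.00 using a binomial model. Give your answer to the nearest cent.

Risk-neutral probability p = (e^0.1 − 0.6)/(1.25 − 0.6) = 0.5052/0.6500 = 0.7772
Terminal stock prices: S_uu = 54.69, S_ud = 26.25, S_dd = 12.6
Terminal payoffs (K − S): max(-14.69, 0) = 0, max(13.75, 0) = 13.75, max(27.4, 0) = 27.4
Node u (S = 43.75): V_u = e^(−0.1)·[0.7772·0.0000 + 0.2228·13.7500] = 2.7721
Node d (S = 21): V_d = e^(−0.1)·[0.7772·13.7500 + 0.2228·27.4000] = 15.1935
Node 0 (S = 35): V_0 = e^(−0.1)·[0.7772·2.7721 + 0.2228·15.1935] = 5.0126

£5.01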